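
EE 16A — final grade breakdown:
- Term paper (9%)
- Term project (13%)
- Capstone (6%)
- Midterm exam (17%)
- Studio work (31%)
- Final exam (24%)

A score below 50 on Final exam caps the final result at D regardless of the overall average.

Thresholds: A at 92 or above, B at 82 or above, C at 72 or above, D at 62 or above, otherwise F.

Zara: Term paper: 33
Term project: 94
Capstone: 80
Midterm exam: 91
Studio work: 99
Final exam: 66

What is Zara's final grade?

Final exam score 66 ≥ 50: minimum met.
Weighted total:
  Term paper 33 × 0.09 = 2.97
  Term project 94 × 0.13 = 12.22
  Capstone 80 × 0.06 = 4.8
  Midterm exam 91 × 0.17 = 15.47
  Studio work 99 × 0.31 = 30.69
  Final exam 66 × 0.24 = 15.84
Sum = 81.99
81.99 is ≥ 72 and < 82 → C

C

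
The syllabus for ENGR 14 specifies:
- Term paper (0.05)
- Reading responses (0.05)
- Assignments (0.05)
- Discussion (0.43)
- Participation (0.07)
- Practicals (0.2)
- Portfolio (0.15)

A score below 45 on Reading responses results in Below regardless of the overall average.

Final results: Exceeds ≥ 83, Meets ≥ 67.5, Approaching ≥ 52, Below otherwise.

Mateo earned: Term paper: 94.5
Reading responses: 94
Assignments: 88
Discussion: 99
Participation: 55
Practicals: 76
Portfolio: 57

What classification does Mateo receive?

Exceeds

Reading responses score 94 ≥ 45: minimum met.
Weighted total:
  Term paper 94.5 × 0.05 = 4.725
  Reading responses 94 × 0.05 = 4.7
  Assignments 88 × 0.05 = 4.4
  Discussion 99 × 0.43 = 42.57
  Participation 55 × 0.07 = 3.85
  Practicals 76 × 0.2 = 15.2
  Portfolio 57 × 0.15 = 8.55
Sum = 83.995
83.995 ≥ 83 → Exceeds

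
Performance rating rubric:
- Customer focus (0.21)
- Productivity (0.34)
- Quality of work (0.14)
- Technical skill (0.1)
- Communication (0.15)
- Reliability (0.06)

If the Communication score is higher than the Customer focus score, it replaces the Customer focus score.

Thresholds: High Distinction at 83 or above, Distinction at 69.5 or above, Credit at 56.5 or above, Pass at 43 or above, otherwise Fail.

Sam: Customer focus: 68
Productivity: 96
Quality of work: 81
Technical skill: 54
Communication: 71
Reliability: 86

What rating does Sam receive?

Communication (71) > Customer focus (68), so Customer focus counts as 71.
Weighted total:
  Customer focus 71 × 0.21 = 14.91
  Productivity 96 × 0.34 = 32.64
  Quality of work 81 × 0.14 = 11.34
  Technical skill 54 × 0.1 = 5.4
  Communication 71 × 0.15 = 10.65
  Reliability 86 × 0.06 = 5.16
Sum = 80.1
80.1 is ≥ 69.5 and < 83 → Distinction

Distinction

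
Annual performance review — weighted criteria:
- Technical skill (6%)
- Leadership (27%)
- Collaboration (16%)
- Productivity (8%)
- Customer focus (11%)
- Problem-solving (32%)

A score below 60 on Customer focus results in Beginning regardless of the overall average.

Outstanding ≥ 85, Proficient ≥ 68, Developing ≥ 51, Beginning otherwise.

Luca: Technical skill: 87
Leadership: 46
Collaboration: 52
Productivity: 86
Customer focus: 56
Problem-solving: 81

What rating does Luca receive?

Beginning

Customer focus score 56 < 60: minimum not met.
Weighted total:
  Technical skill 87 × 0.06 = 5.22
  Leadership 46 × 0.27 = 12.42
  Collaboration 52 × 0.16 = 8.32
  Productivity 86 × 0.08 = 6.88
  Customer focus 56 × 0.11 = 6.16
  Problem-solving 81 × 0.32 = 25.92
Sum = 64.92
Because the Customer focus minimum was not met, the result is Beginning.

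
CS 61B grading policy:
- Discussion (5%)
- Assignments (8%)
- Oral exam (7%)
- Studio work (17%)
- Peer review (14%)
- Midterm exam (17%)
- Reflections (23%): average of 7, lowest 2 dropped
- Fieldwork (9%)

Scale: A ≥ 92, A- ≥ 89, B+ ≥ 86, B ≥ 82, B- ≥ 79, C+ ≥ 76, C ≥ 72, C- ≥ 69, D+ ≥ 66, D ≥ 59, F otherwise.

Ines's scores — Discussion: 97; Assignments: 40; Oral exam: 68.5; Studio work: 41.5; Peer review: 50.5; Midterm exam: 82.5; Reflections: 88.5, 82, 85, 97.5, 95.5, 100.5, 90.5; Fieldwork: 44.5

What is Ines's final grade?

Reflections: drop 82, 85 → average of remaining 5 = 472.5/5 = 94.5
Weighted total:
  Discussion 97 × 0.05 = 4.85
  Assignments 40 × 0.08 = 3.2
  Oral exam 68.5 × 0.07 = 4.795
  Studio work 41.5 × 0.17 = 7.055
  Peer review 50.5 × 0.14 = 7.07
  Midterm exam 82.5 × 0.17 = 14.025
  Reflections 94.5 × 0.23 = 21.735
  Fieldwork 44.5 × 0.09 = 4.005
Sum = 66.735
66.735 is ≥ 66 and < 69 → D+

D+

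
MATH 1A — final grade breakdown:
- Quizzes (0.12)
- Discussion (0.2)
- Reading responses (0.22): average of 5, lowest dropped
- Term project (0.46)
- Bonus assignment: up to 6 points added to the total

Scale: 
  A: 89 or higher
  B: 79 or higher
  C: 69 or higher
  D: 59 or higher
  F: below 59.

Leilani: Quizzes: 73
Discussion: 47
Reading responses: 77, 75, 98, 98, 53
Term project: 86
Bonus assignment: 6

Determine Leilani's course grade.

B

Reading responses: drop 53 → average of remaining 4 = 348/4 = 87
Weighted total:
  Quizzes 73 × 0.12 = 8.76
  Discussion 47 × 0.2 = 9.4
  Reading responses 87 × 0.22 = 19.14
  Term project 86 × 0.46 = 39.56
Sum = 76.86
Bonus assignment: 76.86 + 6 = 82.86
82.86 is ≥ 79 and < 89 → B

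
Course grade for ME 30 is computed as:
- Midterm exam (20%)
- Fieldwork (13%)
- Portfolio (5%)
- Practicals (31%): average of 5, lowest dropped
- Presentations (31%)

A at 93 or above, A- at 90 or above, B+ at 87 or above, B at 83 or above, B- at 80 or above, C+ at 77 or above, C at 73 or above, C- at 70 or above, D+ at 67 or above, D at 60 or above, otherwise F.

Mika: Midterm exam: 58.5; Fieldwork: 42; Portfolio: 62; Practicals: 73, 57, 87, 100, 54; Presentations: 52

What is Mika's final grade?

D

Practicals: drop 54 → average of remaining 4 = 317/4 = 79.25
Weighted total:
  Midterm exam 58.5 × 0.2 = 11.7
  Fieldwork 42 × 0.13 = 5.46
  Portfolio 62 × 0.05 = 3.1
  Practicals 79.25 × 0.31 = 24.5675
  Presentations 52 × 0.31 = 16.12
Sum = 60.9475
60.9475 is ≥ 60 and < 67 → D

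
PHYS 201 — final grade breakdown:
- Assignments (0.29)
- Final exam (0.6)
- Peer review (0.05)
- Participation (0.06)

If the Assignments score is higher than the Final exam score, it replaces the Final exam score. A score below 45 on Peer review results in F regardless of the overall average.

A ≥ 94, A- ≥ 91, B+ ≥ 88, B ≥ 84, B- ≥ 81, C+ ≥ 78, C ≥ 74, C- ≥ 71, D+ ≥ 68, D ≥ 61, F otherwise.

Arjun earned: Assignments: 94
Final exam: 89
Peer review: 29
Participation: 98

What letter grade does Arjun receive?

F

Assignments (94) > Final exam (89), so Final exam counts as 94.
Peer review score 29 < 45: minimum not met.
Weighted total:
  Assignments 94 × 0.29 = 27.26
  Final exam 94 × 0.6 = 56.4
  Peer review 29 × 0.05 = 1.45
  Participation 98 × 0.06 = 5.88
Sum = 90.99
Because the Peer review minimum was not met, the result is F.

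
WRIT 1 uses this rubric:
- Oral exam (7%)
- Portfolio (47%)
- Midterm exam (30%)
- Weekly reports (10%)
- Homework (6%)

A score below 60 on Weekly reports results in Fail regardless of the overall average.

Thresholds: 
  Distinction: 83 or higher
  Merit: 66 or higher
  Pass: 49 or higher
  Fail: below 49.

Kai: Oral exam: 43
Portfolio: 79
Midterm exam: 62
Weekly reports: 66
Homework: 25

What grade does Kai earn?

Merit

Weekly reports score 66 ≥ 60: minimum met.
Weighted total:
  Oral exam 43 × 0.07 = 3.01
  Portfolio 79 × 0.47 = 37.13
  Midterm exam 62 × 0.3 = 18.6
  Weekly reports 66 × 0.1 = 6.6
  Homework 25 × 0.06 = 1.5
Sum = 66.84
66.84 is ≥ 66 and < 83 → Merit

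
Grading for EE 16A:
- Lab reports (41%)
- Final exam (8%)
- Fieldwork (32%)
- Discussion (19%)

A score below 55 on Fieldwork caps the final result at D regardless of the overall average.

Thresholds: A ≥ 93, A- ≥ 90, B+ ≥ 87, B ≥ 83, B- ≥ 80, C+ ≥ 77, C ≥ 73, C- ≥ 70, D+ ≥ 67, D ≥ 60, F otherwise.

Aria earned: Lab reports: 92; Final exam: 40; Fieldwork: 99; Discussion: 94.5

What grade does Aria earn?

Fieldwork score 99 ≥ 55: minimum met.
Weighted total:
  Lab reports 92 × 0.41 = 37.72
  Final exam 40 × 0.08 = 3.2
  Fieldwork 99 × 0.32 = 31.68
  Discussion 94.5 × 0.19 = 17.955
Sum = 90.555
90.555 is ≥ 90 and < 93 → A-

A-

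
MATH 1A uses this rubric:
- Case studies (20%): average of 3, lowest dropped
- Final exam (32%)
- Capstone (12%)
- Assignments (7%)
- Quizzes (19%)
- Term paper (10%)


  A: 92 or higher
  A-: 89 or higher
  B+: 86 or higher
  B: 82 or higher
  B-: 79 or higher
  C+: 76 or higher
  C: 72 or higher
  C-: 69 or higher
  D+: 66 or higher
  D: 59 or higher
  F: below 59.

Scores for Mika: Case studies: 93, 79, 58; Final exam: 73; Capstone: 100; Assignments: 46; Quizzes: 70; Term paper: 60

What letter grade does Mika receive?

C

Case studies: drop 58 → average of remaining 2 = 172/2 = 86
Weighted total:
  Case studies 86 × 0.2 = 17.2
  Final exam 73 × 0.32 = 23.36
  Capstone 100 × 0.12 = 12
  Assignments 46 × 0.07 = 3.22
  Quizzes 70 × 0.19 = 13.3
  Term paper 60 × 0.1 = 6
Sum = 75.08
75.08 is ≥ 72 and < 76 → C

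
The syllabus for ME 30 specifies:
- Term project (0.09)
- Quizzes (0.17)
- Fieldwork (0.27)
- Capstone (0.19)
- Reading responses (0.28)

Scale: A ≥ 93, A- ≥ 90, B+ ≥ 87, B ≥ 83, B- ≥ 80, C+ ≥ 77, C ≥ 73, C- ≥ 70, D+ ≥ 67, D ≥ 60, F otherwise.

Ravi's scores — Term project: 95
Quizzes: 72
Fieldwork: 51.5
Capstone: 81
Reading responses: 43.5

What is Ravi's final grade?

Weighted total:
  Term project 95 × 0.09 = 8.55
  Quizzes 72 × 0.17 = 12.24
  Fieldwork 51.5 × 0.27 = 13.905
  Capstone 81 × 0.19 = 15.39
  Reading responses 43.5 × 0.28 = 12.18
Sum = 62.265
62.265 is ≥ 60 and < 67 → D

D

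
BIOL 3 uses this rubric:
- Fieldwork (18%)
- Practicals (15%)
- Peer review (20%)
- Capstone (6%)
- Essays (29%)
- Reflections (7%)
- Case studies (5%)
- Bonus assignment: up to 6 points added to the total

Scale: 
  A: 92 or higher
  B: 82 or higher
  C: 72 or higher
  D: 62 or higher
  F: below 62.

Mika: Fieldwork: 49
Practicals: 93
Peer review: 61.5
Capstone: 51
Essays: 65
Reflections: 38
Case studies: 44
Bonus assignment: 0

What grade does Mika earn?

Weighted total:
  Fieldwork 49 × 0.18 = 8.82
  Practicals 93 × 0.15 = 13.95
  Peer review 61.5 × 0.2 = 12.3
  Capstone 51 × 0.06 = 3.06
  Essays 65 × 0.29 = 18.85
  Reflections 38 × 0.07 = 2.66
  Case studies 44 × 0.05 = 2.2
Sum = 61.84
Bonus assignment: 61.84 + 0 = 61.84
61.84 < 62 → F

F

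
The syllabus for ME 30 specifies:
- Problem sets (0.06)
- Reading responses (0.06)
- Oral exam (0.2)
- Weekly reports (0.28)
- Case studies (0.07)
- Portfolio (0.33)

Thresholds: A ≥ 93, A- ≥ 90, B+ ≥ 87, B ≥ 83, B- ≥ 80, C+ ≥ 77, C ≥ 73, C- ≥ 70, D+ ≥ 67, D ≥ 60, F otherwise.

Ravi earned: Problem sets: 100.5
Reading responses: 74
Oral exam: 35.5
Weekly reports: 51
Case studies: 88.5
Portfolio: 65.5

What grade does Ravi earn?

F

Weighted total:
  Problem sets 100.5 × 0.06 = 6.03
  Reading responses 74 × 0.06 = 4.44
  Oral exam 35.5 × 0.2 = 7.1
  Weekly reports 51 × 0.28 = 14.28
  Case studies 88.5 × 0.07 = 6.195
  Portfolio 65.5 × 0.33 = 21.615
Sum = 59.66
59.66 < 60 → F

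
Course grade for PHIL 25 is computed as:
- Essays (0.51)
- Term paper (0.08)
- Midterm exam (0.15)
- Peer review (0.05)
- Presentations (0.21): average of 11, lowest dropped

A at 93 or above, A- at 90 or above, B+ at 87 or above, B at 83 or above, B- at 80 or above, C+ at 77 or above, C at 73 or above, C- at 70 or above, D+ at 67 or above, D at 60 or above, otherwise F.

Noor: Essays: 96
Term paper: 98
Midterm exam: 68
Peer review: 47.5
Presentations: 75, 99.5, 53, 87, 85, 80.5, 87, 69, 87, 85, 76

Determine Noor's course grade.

Presentations: drop 53 → average of remaining 10 = 831/10 = 83.1
Weighted total:
  Essays 96 × 0.51 = 48.96
  Term paper 98 × 0.08 = 7.84
  Midterm exam 68 × 0.15 = 10.2
  Peer review 47.5 × 0.05 = 2.375
  Presentations 83.1 × 0.21 = 17.451
Sum = 86.826
86.826 is ≥ 83 and < 87 → B

B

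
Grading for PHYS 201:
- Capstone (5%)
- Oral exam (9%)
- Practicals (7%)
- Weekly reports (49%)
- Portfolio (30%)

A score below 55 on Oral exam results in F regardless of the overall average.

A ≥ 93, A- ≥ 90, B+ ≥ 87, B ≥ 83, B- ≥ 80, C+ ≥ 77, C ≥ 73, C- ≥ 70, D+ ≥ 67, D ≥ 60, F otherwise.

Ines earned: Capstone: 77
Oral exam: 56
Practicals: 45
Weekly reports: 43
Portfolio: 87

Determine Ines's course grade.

F

Oral exam score 56 ≥ 55: minimum met.
Weighted total:
  Capstone 77 × 0.05 = 3.85
  Oral exam 56 × 0.09 = 5.04
  Practicals 45 × 0.07 = 3.15
  Weekly reports 43 × 0.49 = 21.07
  Portfolio 87 × 0.3 = 26.1
Sum = 59.21
59.21 < 60 → F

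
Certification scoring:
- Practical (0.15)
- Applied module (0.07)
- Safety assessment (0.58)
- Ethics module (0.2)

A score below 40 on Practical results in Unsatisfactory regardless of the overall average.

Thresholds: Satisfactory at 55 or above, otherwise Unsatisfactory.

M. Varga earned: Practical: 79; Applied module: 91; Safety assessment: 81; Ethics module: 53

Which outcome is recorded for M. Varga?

Satisfactory

Practical score 79 ≥ 40: minimum met.
Weighted total:
  Practical 79 × 0.15 = 11.85
  Applied module 91 × 0.07 = 6.37
  Safety assessment 81 × 0.58 = 46.98
  Ethics module 53 × 0.2 = 10.6
Sum = 75.8
75.8 ≥ 55 → Satisfactory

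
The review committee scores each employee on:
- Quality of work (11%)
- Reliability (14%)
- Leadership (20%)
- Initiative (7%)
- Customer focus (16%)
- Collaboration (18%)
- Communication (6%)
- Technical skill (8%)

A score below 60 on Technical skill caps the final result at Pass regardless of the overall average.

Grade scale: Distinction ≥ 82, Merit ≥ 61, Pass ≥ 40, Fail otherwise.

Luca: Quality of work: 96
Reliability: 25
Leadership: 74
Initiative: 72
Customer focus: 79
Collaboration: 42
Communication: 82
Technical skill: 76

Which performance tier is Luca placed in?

Merit

Technical skill score 76 ≥ 60: minimum met.
Weighted total:
  Quality of work 96 × 0.11 = 10.56
  Reliability 25 × 0.14 = 3.5
  Leadership 74 × 0.2 = 14.8
  Initiative 72 × 0.07 = 5.04
  Customer focus 79 × 0.16 = 12.64
  Collaboration 42 × 0.18 = 7.56
  Communication 82 × 0.06 = 4.92
  Technical skill 76 × 0.08 = 6.08
Sum = 65.1
65.1 is ≥ 61 and < 82 → Merit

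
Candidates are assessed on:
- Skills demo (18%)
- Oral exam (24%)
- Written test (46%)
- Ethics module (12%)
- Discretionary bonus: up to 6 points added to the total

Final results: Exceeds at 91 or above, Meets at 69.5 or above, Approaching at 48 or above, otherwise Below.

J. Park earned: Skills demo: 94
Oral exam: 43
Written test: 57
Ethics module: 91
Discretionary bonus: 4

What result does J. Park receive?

Weighted total:
  Skills demo 94 × 0.18 = 16.92
  Oral exam 43 × 0.24 = 10.32
  Written test 57 × 0.46 = 26.22
  Ethics module 91 × 0.12 = 10.92
Sum = 64.38
Discretionary bonus: 64.38 + 4 = 68.38
68.38 is ≥ 48 and < 69.5 → Approaching

Approaching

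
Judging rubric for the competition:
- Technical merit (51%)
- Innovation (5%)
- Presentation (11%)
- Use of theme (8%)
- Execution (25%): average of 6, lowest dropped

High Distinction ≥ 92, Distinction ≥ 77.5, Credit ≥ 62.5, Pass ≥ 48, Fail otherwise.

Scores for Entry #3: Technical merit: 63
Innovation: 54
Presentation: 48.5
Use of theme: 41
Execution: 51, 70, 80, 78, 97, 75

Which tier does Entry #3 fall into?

Credit

Execution: drop 51 → average of remaining 5 = 400/5 = 80
Weighted total:
  Technical merit 63 × 0.51 = 32.13
  Innovation 54 × 0.05 = 2.7
  Presentation 48.5 × 0.11 = 5.335
  Use of theme 41 × 0.08 = 3.28
  Execution 80 × 0.25 = 20
Sum = 63.445
63.445 is ≥ 62.5 and < 77.5 → Credit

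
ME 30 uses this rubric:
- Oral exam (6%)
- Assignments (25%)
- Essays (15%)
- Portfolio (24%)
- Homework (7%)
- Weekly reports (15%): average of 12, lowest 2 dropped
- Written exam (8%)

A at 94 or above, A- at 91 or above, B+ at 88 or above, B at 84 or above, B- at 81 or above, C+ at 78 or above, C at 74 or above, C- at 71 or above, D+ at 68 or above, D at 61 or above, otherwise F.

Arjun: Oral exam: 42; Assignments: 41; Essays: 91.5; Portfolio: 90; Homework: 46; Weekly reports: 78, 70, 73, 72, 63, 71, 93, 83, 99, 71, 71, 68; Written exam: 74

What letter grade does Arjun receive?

D+

Weekly reports: drop 63, 68 → average of remaining 10 = 781/10 = 78.1
Weighted total:
  Oral exam 42 × 0.06 = 2.52
  Assignments 41 × 0.25 = 10.25
  Essays 91.5 × 0.15 = 13.725
  Portfolio 90 × 0.24 = 21.6
  Homework 46 × 0.07 = 3.22
  Weekly reports 78.1 × 0.15 = 11.715
  Written exam 74 × 0.08 = 5.92
Sum = 68.95
68.95 is ≥ 68 and < 71 → D+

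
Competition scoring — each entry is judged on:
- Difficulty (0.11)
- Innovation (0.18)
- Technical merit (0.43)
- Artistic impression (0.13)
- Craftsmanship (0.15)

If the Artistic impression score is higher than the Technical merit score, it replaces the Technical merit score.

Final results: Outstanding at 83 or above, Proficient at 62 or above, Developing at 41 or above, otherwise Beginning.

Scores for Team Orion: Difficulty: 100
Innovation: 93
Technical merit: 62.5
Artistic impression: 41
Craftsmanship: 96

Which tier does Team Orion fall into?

Artistic impression (41) ≤ Technical merit (62.5), so Technical merit stays at 62.5.
Weighted total:
  Difficulty 100 × 0.11 = 11
  Innovation 93 × 0.18 = 16.74
  Technical merit 62.5 × 0.43 = 26.875
  Artistic impression 41 × 0.13 = 5.33
  Craftsmanship 96 × 0.15 = 14.4
Sum = 74.345
74.345 is ≥ 62 and < 83 → Proficient

Proficient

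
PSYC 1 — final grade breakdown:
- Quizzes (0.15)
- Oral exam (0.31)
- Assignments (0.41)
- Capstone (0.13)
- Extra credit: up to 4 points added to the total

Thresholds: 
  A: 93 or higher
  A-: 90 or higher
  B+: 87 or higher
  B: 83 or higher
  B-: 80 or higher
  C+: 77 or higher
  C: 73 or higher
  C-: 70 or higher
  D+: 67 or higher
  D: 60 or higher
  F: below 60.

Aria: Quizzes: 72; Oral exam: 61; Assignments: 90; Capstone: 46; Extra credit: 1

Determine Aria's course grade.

C

Weighted total:
  Quizzes 72 × 0.15 = 10.8
  Oral exam 61 × 0.31 = 18.91
  Assignments 90 × 0.41 = 36.9
  Capstone 46 × 0.13 = 5.98
Sum = 72.59
Extra credit: 72.59 + 1 = 73.59
73.59 is ≥ 73 and < 77 → C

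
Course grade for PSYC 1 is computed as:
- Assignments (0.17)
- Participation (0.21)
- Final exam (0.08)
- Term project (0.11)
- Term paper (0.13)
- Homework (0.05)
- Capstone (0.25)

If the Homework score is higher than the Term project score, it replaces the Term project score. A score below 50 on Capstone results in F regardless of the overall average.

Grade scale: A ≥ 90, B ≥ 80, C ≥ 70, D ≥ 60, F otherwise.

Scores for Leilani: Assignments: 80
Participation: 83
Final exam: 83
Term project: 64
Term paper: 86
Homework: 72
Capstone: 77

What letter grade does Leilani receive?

C

Homework (72) > Term project (64), so Term project counts as 72.
Capstone score 77 ≥ 50: minimum met.
Weighted total:
  Assignments 80 × 0.17 = 13.6
  Participation 83 × 0.21 = 17.43
  Final exam 83 × 0.08 = 6.64
  Term project 72 × 0.11 = 7.92
  Term paper 86 × 0.13 = 11.18
  Homework 72 × 0.05 = 3.6
  Capstone 77 × 0.25 = 19.25
Sum = 79.62
79.62 is ≥ 70 and < 80 → C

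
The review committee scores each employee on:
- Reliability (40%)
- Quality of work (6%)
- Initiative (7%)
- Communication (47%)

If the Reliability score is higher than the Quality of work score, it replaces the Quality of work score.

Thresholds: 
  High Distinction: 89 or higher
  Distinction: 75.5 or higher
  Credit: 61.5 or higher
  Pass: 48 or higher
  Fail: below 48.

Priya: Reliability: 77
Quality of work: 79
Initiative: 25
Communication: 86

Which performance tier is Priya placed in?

Distinction

Reliability (77) ≤ Quality of work (79), so Quality of work stays at 79.
Weighted total:
  Reliability 77 × 0.4 = 30.8
  Quality of work 79 × 0.06 = 4.74
  Initiative 25 × 0.07 = 1.75
  Communication 86 × 0.47 = 40.42
Sum = 77.71
77.71 is ≥ 75.5 and < 89 → Distinction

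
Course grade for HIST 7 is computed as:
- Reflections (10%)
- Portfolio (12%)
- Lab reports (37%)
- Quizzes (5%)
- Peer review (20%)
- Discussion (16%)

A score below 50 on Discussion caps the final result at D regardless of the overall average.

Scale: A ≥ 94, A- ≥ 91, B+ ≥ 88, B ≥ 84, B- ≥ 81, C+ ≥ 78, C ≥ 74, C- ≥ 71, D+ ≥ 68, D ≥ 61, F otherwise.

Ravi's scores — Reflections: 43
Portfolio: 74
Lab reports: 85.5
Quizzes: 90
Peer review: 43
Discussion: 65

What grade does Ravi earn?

Discussion score 65 ≥ 50: minimum met.
Weighted total:
  Reflections 43 × 0.1 = 4.3
  Portfolio 74 × 0.12 = 8.88
  Lab reports 85.5 × 0.37 = 31.635
  Quizzes 90 × 0.05 = 4.5
  Peer review 43 × 0.2 = 8.6
  Discussion 65 × 0.16 = 10.4
Sum = 68.315
68.315 is ≥ 68 and < 71 → D+

D+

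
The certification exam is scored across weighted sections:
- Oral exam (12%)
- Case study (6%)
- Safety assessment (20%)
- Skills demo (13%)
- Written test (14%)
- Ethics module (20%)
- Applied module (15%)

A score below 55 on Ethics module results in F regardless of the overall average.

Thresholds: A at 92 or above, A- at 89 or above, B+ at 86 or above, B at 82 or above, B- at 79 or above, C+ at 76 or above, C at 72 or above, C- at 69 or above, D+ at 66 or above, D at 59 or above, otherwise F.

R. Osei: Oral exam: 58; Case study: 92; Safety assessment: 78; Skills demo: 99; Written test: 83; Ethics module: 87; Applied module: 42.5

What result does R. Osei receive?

Ethics module score 87 ≥ 55: minimum met.
Weighted total:
  Oral exam 58 × 0.12 = 6.96
  Case study 92 × 0.06 = 5.52
  Safety assessment 78 × 0.2 = 15.6
  Skills demo 99 × 0.13 = 12.87
  Written test 83 × 0.14 = 11.62
  Ethics module 87 × 0.2 = 17.4
  Applied module 42.5 × 0.15 = 6.375
Sum = 76.345
76.345 is ≥ 76 and < 79 → C+

C+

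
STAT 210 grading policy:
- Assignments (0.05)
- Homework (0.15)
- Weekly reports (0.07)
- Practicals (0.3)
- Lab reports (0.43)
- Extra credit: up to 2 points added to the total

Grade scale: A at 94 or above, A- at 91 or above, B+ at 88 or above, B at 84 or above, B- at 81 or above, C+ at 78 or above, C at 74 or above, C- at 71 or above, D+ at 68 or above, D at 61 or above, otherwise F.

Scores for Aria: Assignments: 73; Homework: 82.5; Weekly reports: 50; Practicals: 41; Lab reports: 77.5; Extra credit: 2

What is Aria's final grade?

Weighted total:
  Assignments 73 × 0.05 = 3.65
  Homework 82.5 × 0.15 = 12.375
  Weekly reports 50 × 0.07 = 3.5
  Practicals 41 × 0.3 = 12.3
  Lab reports 77.5 × 0.43 = 33.325
Sum = 65.15
Extra credit: 65.15 + 2 = 67.15
67.15 is ≥ 61 and < 68 → D

D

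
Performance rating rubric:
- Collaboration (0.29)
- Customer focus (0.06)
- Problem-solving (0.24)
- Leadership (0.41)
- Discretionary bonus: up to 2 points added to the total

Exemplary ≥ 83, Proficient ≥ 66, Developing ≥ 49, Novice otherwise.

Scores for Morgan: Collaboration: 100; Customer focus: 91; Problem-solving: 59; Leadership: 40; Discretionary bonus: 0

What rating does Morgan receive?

Developing

Weighted total:
  Collaboration 100 × 0.29 = 29
  Customer focus 91 × 0.06 = 5.46
  Problem-solving 59 × 0.24 = 14.16
  Leadership 40 × 0.41 = 16.4
Sum = 65.02
Discretionary bonus: 65.02 + 0 = 65.02
65.02 is ≥ 49 and < 66 → Developing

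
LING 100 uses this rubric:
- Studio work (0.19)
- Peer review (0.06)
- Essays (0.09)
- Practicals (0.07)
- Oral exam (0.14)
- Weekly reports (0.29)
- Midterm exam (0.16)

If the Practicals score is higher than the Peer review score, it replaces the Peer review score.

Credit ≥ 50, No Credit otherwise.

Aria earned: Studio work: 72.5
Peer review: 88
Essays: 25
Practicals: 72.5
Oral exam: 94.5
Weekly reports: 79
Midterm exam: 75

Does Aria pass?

Practicals (72.5) ≤ Peer review (88), so Peer review stays at 88.
Weighted total:
  Studio work 72.5 × 0.19 = 13.775
  Peer review 88 × 0.06 = 5.28
  Essays 25 × 0.09 = 2.25
  Practicals 72.5 × 0.07 = 5.075
  Oral exam 94.5 × 0.14 = 13.23
  Weekly reports 79 × 0.29 = 22.91
  Midterm exam 75 × 0.16 = 12
Sum = 74.52
74.52 ≥ 50 → Credit

Credit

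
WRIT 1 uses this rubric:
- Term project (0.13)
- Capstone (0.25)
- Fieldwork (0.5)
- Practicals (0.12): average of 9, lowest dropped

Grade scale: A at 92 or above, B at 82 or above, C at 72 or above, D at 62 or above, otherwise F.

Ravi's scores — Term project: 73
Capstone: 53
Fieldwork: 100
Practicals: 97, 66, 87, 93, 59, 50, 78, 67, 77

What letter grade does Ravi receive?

Practicals: drop 50 → average of remaining 8 = 624/8 = 78
Weighted total:
  Term project 73 × 0.13 = 9.49
  Capstone 53 × 0.25 = 13.25
  Fieldwork 100 × 0.5 = 50
  Practicals 78 × 0.12 = 9.36
Sum = 82.1
82.1 is ≥ 82 and < 92 → B

B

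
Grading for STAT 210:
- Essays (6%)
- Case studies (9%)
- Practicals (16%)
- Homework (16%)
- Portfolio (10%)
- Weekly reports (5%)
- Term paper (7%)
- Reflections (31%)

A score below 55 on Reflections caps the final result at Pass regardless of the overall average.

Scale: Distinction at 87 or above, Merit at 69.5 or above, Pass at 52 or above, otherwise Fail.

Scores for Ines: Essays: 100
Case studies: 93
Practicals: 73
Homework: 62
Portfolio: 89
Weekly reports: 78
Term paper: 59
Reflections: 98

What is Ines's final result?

Merit

Reflections score 98 ≥ 55: minimum met.
Weighted total:
  Essays 100 × 0.06 = 6
  Case studies 93 × 0.09 = 8.37
  Practicals 73 × 0.16 = 11.68
  Homework 62 × 0.16 = 9.92
  Portfolio 89 × 0.1 = 8.9
  Weekly reports 78 × 0.05 = 3.9
  Term paper 59 × 0.07 = 4.13
  Reflections 98 × 0.31 = 30.38
Sum = 83.28
83.28 is ≥ 69.5 and < 87 → Merit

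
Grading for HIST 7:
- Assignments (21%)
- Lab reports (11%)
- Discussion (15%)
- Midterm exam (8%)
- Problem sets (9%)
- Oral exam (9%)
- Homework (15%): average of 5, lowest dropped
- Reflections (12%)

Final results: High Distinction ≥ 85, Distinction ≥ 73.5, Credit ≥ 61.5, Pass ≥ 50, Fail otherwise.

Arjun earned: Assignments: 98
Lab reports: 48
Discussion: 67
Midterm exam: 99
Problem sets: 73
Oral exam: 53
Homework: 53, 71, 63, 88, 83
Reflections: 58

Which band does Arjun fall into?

Distinction

Homework: drop 53 → average of remaining 4 = 305/4 = 76.25
Weighted total:
  Assignments 98 × 0.21 = 20.58
  Lab reports 48 × 0.11 = 5.28
  Discussion 67 × 0.15 = 10.05
  Midterm exam 99 × 0.08 = 7.92
  Problem sets 73 × 0.09 = 6.57
  Oral exam 53 × 0.09 = 4.77
  Homework 76.25 × 0.15 = 11.4375
  Reflections 58 × 0.12 = 6.96
Sum = 73.5675
73.5675 is ≥ 73.5 and < 85 → Distinction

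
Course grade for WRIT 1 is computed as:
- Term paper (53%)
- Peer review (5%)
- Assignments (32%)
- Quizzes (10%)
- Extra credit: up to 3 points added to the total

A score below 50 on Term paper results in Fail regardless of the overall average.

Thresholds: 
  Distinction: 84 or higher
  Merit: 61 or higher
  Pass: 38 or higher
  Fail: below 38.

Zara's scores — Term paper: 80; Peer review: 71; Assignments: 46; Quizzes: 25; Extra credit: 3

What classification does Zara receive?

Term paper score 80 ≥ 50: minimum met.
Weighted total:
  Term paper 80 × 0.53 = 42.4
  Peer review 71 × 0.05 = 3.55
  Assignments 46 × 0.32 = 14.72
  Quizzes 25 × 0.1 = 2.5
Sum = 63.17
Extra credit: 63.17 + 3 = 66.17
66.17 is ≥ 61 and < 84 → Merit

Merit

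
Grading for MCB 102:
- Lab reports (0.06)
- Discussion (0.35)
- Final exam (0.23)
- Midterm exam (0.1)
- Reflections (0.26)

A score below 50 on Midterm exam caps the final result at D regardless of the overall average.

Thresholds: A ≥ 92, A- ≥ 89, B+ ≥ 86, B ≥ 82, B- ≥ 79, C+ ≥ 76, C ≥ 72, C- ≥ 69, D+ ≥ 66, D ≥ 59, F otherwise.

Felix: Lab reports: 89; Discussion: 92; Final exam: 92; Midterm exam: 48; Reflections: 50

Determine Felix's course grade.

Midterm exam score 48 < 50: minimum not met.
Weighted total:
  Lab reports 89 × 0.06 = 5.34
  Discussion 92 × 0.35 = 32.2
  Final exam 92 × 0.23 = 21.16
  Midterm exam 48 × 0.1 = 4.8
  Reflections 50 × 0.26 = 13
Sum = 76.5
76.5 would be C+; cap at D applies → D.

D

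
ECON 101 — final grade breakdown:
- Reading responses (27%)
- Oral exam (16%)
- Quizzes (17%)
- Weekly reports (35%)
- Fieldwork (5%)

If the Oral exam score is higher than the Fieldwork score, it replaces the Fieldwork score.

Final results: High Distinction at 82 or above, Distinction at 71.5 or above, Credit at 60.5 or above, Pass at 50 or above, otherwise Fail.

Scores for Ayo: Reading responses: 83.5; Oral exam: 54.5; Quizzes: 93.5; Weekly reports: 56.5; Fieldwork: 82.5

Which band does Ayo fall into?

Oral exam (54.5) ≤ Fieldwork (82.5), so Fieldwork stays at 82.5.
Weighted total:
  Reading responses 83.5 × 0.27 = 22.545
  Oral exam 54.5 × 0.16 = 8.72
  Quizzes 93.5 × 0.17 = 15.895
  Weekly reports 56.5 × 0.35 = 19.775
  Fieldwork 82.5 × 0.05 = 4.125
Sum = 71.06
71.06 is ≥ 60.5 and < 71.5 → Credit

Credit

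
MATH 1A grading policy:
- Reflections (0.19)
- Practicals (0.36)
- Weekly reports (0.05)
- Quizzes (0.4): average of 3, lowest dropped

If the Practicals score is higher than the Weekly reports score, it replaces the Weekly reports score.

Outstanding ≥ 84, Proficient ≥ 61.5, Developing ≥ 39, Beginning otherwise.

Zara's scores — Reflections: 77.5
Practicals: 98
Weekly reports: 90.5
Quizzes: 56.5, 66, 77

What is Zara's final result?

Proficient

Quizzes: drop 56.5 → average of remaining 2 = 143/2 = 71.5
Practicals (98) > Weekly reports (90.5), so Weekly reports counts as 98.
Weighted total:
  Reflections 77.5 × 0.19 = 14.725
  Practicals 98 × 0.36 = 35.28
  Weekly reports 98 × 0.05 = 4.9
  Quizzes 71.5 × 0.4 = 28.6
Sum = 83.505
83.505 is ≥ 61.5 and < 84 → Proficient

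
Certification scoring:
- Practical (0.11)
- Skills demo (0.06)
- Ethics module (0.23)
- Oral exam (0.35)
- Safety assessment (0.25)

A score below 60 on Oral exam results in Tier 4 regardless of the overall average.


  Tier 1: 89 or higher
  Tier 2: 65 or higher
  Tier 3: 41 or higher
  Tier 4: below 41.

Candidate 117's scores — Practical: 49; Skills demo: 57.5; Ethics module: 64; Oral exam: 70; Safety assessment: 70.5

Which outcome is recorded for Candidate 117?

Oral exam score 70 ≥ 60: minimum met.
Weighted total:
  Practical 49 × 0.11 = 5.39
  Skills demo 57.5 × 0.06 = 3.45
  Ethics module 64 × 0.23 = 14.72
  Oral exam 70 × 0.35 = 24.5
  Safety assessment 70.5 × 0.25 = 17.625
Sum = 65.685
65.685 is ≥ 65 and < 89 → Tier 2

Tier 2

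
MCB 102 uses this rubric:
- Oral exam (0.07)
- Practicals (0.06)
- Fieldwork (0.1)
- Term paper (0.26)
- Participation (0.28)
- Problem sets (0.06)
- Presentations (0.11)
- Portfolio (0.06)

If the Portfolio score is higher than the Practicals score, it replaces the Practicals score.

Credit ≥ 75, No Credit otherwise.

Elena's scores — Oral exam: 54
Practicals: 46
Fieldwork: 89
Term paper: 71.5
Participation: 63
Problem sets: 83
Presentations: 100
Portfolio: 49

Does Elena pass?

Portfolio (49) > Practicals (46), so Practicals counts as 49.
Weighted total:
  Oral exam 54 × 0.07 = 3.78
  Practicals 49 × 0.06 = 2.94
  Fieldwork 89 × 0.1 = 8.9
  Term paper 71.5 × 0.26 = 18.59
  Participation 63 × 0.28 = 17.64
  Problem sets 83 × 0.06 = 4.98
  Presentations 100 × 0.11 = 11
  Portfolio 49 × 0.06 = 2.94
Sum = 70.77
70.77 < 75 → No Credit

No Credit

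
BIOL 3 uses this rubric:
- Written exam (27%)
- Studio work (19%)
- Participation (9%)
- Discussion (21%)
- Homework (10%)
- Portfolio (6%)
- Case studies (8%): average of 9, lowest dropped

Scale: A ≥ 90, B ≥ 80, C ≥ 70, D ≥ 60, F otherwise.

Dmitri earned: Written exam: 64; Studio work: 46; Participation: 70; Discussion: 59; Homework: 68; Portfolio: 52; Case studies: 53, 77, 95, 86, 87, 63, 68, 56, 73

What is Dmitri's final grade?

D

Case studies: drop 53 → average of remaining 8 = 605/8 = 75.625
Weighted total:
  Written exam 64 × 0.27 = 17.28
  Studio work 46 × 0.19 = 8.74
  Participation 70 × 0.09 = 6.3
  Discussion 59 × 0.21 = 12.39
  Homework 68 × 0.1 = 6.8
  Portfolio 52 × 0.06 = 3.12
  Case studies 75.625 × 0.08 = 6.05
Sum = 60.68
60.68 is ≥ 60 and < 70 → D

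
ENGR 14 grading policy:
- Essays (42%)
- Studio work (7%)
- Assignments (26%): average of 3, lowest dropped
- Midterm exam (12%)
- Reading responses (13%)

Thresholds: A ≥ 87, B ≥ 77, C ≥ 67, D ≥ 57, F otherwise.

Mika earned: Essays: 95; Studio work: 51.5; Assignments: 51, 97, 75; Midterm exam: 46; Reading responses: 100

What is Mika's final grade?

B

Assignments: drop 51 → average of remaining 2 = 172/2 = 86
Weighted total:
  Essays 95 × 0.42 = 39.9
  Studio work 51.5 × 0.07 = 3.605
  Assignments 86 × 0.26 = 22.36
  Midterm exam 46 × 0.12 = 5.52
  Reading responses 100 × 0.13 = 13
Sum = 84.385
84.385 is ≥ 77 and < 87 → B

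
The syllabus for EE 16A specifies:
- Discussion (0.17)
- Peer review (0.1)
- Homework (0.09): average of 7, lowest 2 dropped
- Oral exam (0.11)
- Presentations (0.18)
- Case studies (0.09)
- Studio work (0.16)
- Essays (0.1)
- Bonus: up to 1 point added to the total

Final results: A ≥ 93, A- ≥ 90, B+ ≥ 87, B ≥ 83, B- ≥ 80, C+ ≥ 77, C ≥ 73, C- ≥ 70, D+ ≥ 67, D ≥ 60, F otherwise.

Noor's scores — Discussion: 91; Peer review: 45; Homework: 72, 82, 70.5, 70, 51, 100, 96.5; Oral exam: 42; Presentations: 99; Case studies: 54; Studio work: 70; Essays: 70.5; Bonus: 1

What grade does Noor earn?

C

Homework: drop 51, 70 → average of remaining 5 = 421/5 = 84.2
Weighted total:
  Discussion 91 × 0.17 = 15.47
  Peer review 45 × 0.1 = 4.5
  Homework 84.2 × 0.09 = 7.578
  Oral exam 42 × 0.11 = 4.62
  Presentations 99 × 0.18 = 17.82
  Case studies 54 × 0.09 = 4.86
  Studio work 70 × 0.16 = 11.2
  Essays 70.5 × 0.1 = 7.05
Sum = 73.098
Bonus: 73.098 + 1 = 74.098
74.098 is ≥ 73 and < 77 → C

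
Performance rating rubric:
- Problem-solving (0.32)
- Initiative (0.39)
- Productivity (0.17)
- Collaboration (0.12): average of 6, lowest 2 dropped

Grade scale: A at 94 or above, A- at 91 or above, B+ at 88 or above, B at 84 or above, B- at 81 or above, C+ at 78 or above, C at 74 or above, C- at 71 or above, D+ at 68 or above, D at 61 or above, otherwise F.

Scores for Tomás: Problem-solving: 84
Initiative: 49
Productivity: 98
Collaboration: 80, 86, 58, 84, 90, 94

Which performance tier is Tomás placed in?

C-

Collaboration: drop 58, 80 → average of remaining 4 = 354/4 = 88.5
Weighted total:
  Problem-solving 84 × 0.32 = 26.88
  Initiative 49 × 0.39 = 19.11
  Productivity 98 × 0.17 = 16.66
  Collaboration 88.5 × 0.12 = 10.62
Sum = 73.27
73.27 is ≥ 71 and < 74 → C-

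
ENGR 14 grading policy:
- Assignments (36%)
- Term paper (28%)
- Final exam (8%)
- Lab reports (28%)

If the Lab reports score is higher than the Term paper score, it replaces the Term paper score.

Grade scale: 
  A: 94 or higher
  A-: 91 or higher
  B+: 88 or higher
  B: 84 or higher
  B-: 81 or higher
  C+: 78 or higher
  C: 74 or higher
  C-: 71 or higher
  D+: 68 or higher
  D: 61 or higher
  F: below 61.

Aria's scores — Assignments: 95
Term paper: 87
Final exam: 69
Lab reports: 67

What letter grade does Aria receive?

B-

Lab reports (67) ≤ Term paper (87), so Term paper stays at 87.
Weighted total:
  Assignments 95 × 0.36 = 34.2
  Term paper 87 × 0.28 = 24.36
  Final exam 69 × 0.08 = 5.52
  Lab reports 67 × 0.28 = 18.76
Sum = 82.84
82.84 is ≥ 81 and < 84 → B-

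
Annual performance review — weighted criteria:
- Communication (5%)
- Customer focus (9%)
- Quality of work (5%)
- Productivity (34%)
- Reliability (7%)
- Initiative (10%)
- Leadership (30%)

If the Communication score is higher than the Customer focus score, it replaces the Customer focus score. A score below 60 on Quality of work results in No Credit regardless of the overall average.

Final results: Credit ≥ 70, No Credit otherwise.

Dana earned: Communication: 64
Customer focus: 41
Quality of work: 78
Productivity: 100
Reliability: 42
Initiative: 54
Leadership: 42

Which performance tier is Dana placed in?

Communication (64) > Customer focus (41), so Customer focus counts as 64.
Quality of work score 78 ≥ 60: minimum met.
Weighted total:
  Communication 64 × 0.05 = 3.2
  Customer focus 64 × 0.09 = 5.76
  Quality of work 78 × 0.05 = 3.9
  Productivity 100 × 0.34 = 34
  Reliability 42 × 0.07 = 2.94
  Initiative 54 × 0.1 = 5.4
  Leadership 42 × 0.3 = 12.6
Sum = 67.8
67.8 < 70 → No Credit

No Credit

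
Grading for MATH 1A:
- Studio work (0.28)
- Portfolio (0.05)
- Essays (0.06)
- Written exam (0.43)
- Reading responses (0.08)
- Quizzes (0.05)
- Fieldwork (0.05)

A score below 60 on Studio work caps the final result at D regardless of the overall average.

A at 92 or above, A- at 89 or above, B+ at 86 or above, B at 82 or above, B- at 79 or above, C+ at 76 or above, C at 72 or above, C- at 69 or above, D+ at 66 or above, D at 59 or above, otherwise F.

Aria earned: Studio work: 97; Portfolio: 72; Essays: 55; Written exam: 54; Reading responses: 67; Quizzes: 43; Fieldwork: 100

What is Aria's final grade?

Studio work score 97 ≥ 60: minimum met.
Weighted total:
  Studio work 97 × 0.28 = 27.16
  Portfolio 72 × 0.05 = 3.6
  Essays 55 × 0.06 = 3.3
  Written exam 54 × 0.43 = 23.22
  Reading responses 67 × 0.08 = 5.36
  Quizzes 43 × 0.05 = 2.15
  Fieldwork 100 × 0.05 = 5
Sum = 69.79
69.79 is ≥ 69 and < 72 → C-

C-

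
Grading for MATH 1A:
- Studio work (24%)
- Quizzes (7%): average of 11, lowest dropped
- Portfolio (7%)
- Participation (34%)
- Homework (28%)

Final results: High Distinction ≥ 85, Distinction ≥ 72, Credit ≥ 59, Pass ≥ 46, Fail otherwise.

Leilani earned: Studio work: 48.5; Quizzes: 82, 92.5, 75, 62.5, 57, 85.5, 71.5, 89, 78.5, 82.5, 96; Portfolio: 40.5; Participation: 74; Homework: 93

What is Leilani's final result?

Quizzes: drop 57 → average of remaining 10 = 815/10 = 81.5
Weighted total:
  Studio work 48.5 × 0.24 = 11.64
  Quizzes 81.5 × 0.07 = 5.705
  Portfolio 40.5 × 0.07 = 2.835
  Participation 74 × 0.34 = 25.16
  Homework 93 × 0.28 = 26.04
Sum = 71.38
71.38 is ≥ 59 and < 72 → Credit

Credit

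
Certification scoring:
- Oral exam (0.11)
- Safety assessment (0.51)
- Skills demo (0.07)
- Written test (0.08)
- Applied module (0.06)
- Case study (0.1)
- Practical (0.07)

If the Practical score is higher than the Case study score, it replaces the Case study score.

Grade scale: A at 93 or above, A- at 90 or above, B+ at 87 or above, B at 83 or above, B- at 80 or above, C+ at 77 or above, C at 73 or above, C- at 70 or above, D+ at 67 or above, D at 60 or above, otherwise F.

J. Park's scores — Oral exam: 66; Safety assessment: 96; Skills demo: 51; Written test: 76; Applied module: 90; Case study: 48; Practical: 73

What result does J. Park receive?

B

Practical (73) > Case study (48), so Case study counts as 73.
Weighted total:
  Oral exam 66 × 0.11 = 7.26
  Safety assessment 96 × 0.51 = 48.96
  Skills demo 51 × 0.07 = 3.57
  Written test 76 × 0.08 = 6.08
  Applied module 90 × 0.06 = 5.4
  Case study 73 × 0.1 = 7.3
  Practical 73 × 0.07 = 5.11
Sum = 83.68
83.68 is ≥ 83 and < 87 → B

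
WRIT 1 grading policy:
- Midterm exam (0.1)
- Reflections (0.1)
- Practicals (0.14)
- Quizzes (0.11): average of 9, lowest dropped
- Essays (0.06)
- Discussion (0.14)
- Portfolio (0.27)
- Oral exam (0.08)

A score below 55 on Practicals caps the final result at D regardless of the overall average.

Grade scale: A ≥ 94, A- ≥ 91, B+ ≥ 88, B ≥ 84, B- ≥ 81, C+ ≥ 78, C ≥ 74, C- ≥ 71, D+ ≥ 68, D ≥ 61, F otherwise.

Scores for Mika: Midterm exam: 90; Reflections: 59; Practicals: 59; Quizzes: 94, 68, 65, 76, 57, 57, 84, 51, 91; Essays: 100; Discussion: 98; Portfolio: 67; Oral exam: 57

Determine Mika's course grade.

Quizzes: drop 51 → average of remaining 8 = 592/8 = 74
Practicals score 59 ≥ 55: minimum met.
Weighted total:
  Midterm exam 90 × 0.1 = 9
  Reflections 59 × 0.1 = 5.9
  Practicals 59 × 0.14 = 8.26
  Quizzes 74 × 0.11 = 8.14
  Essays 100 × 0.06 = 6
  Discussion 98 × 0.14 = 13.72
  Portfolio 67 × 0.27 = 18.09
  Oral exam 57 × 0.08 = 4.56
Sum = 73.67
73.67 is ≥ 71 and < 74 → C-

C-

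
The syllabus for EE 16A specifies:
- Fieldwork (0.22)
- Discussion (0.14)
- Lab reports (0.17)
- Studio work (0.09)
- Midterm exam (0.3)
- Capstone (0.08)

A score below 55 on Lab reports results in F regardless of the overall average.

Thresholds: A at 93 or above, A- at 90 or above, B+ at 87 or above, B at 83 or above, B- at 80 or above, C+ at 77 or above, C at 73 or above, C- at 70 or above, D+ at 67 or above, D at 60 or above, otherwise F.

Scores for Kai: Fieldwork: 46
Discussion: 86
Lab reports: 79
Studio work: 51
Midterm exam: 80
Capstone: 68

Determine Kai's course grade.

Lab reports score 79 ≥ 55: minimum met.
Weighted total:
  Fieldwork 46 × 0.22 = 10.12
  Discussion 86 × 0.14 = 12.04
  Lab reports 79 × 0.17 = 13.43
  Studio work 51 × 0.09 = 4.59
  Midterm exam 80 × 0.3 = 24
  Capstone 68 × 0.08 = 5.44
Sum = 69.62
69.62 is ≥ 67 and < 70 → D+

D+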